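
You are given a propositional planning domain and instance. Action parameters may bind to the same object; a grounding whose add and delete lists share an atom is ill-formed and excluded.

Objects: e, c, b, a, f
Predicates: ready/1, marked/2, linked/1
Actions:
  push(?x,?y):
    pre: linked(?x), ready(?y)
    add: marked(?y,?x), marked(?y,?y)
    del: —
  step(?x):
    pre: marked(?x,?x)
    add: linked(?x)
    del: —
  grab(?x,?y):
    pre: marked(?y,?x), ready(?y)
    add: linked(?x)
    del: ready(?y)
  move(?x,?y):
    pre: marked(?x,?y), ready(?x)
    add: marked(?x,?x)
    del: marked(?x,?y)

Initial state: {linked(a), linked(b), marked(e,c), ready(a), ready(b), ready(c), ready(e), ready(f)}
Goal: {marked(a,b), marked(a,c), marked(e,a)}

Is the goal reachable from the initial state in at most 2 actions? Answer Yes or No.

1. push(b,a)  →  {linked(a), linked(b), marked(a,a), marked(a,b), marked(e,c), ready(a), ready(b), ready(c), ready(e), ready(f)}
2. push(a,e)  →  {linked(a), linked(b), marked(a,a), marked(a,b), marked(e,a), marked(e,c), marked(e,e), ready(a), ready(b), ready(c), ready(e), ready(f)}
3. grab(c,e)  →  {linked(a), linked(b), linked(c), marked(a,a), marked(a,b), marked(e,a), marked(e,c), marked(e,e), ready(a), ready(b), ready(c), ready(f)}
4. push(c,a)  →  {linked(a), linked(b), linked(c), marked(a,a), marked(a,b), marked(a,c), marked(e,a), marked(e,c), marked(e,e), ready(a), ready(b), ready(c), ready(f)}
optimal plan length = 4; 4 > 2

No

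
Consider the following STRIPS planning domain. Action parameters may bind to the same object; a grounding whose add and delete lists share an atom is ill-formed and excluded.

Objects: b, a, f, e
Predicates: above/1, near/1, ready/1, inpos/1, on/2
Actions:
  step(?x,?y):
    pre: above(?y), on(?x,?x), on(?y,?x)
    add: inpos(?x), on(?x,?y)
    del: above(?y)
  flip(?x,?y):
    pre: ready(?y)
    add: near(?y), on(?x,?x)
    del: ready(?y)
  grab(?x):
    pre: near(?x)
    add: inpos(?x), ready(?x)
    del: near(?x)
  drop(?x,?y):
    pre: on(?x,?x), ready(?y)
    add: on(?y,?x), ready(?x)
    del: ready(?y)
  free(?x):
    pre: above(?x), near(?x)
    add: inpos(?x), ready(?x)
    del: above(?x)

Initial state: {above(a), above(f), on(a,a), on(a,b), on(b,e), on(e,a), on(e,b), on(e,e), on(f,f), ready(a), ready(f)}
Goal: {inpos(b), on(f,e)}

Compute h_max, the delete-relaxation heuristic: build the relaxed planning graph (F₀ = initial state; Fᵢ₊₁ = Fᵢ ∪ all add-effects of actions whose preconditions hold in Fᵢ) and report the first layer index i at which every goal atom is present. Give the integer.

2

F0 = init (11 atoms)
F1 = F0 ∪ {inpos(a), inpos(f), near(a), near(f), on(a,e), on(a,f), on(b,b), on(f,a), on(f,e), ready(e)}  (21 atoms)
F2 = F1 ∪ {inpos(b), inpos(e), near(e), on(b,a), on(e,f), on(f,b), ready(b)}  (28 atoms)
goal ⊆ F2  ⇒  h_max = 2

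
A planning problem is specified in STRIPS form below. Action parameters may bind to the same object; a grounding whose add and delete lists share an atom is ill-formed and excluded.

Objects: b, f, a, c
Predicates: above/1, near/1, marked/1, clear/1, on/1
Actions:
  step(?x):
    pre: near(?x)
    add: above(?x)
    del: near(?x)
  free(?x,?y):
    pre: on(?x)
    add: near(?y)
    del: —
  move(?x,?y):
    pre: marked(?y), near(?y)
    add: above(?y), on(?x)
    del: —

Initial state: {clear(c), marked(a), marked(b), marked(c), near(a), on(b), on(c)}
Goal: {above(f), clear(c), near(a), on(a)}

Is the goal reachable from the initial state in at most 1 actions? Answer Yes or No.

1. free(b,f)  →  {clear(c), marked(a), marked(b), marked(c), near(a), near(f), on(b), on(c)}
2. step(f)  →  {above(f), clear(c), marked(a), marked(b), marked(c), near(a), on(b), on(c)}
3. move(a,a)  →  {above(a), above(f), clear(c), marked(a), marked(b), marked(c), near(a), on(a), on(b), on(c)}
optimal plan length = 3; 3 > 1

No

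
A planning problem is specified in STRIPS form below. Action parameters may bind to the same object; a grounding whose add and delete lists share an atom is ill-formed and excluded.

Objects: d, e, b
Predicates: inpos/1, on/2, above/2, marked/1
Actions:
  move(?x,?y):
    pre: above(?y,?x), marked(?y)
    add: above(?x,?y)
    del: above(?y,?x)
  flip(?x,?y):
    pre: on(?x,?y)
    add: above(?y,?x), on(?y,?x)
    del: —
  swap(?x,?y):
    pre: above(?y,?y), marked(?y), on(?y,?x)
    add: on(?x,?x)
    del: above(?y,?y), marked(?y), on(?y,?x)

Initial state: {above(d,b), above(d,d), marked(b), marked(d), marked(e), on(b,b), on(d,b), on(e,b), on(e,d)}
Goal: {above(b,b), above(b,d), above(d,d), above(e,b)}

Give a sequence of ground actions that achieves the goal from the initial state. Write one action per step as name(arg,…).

1. move(b,d)  →  {above(b,d), above(d,d), marked(b), marked(d), marked(e), on(b,b), on(d,b), on(e,b), on(e,d)}
2. flip(e,b)  →  {above(b,d), above(b,e), above(d,d), marked(b), marked(d), marked(e), on(b,b), on(b,e), on(d,b), on(e,b), on(e,d)}
3. move(e,b)  →  {above(b,d), above(d,d), above(e,b), marked(b), marked(d), marked(e), on(b,b), on(b,e), on(d,b), on(e,b), on(e,d)}
4. flip(b,b)  →  {above(b,b), above(b,d), above(d,d), above(e,b), marked(b), marked(d), marked(e), on(b,b), on(b,e), on(d,b), on(e,b), on(e,d)}

move(b,d); flip(e,b); move(e,b); flip(b,b)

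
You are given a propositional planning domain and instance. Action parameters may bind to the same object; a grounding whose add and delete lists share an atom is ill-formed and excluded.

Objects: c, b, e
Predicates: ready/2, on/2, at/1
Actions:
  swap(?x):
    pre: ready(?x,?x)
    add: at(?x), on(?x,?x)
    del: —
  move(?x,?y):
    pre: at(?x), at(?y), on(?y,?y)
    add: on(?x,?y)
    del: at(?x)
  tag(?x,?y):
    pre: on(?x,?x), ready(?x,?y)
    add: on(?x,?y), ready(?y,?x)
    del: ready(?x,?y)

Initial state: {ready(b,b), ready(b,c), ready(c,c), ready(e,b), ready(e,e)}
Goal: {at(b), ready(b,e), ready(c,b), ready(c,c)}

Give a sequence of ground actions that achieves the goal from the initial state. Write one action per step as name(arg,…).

1. swap(b)  →  {at(b), on(b,b), ready(b,b), ready(b,c), ready(c,c), ready(e,b), ready(e,e)}
2. swap(e)  →  {at(b), at(e), on(b,b), on(e,e), ready(b,b), ready(b,c), ready(c,c), ready(e,b), ready(e,e)}
3. tag(b,c)  →  {at(b), at(e), on(b,b), on(b,c), on(e,e), ready(b,b), ready(c,b), ready(c,c), ready(e,b), ready(e,e)}
4. tag(e,b)  →  {at(b), at(e), on(b,b), on(b,c), on(e,b), on(e,e), ready(b,b), ready(b,e), ready(c,b), ready(c,c), ready(e,e)}

swap(b); swap(e); tag(b,c); tag(e,b)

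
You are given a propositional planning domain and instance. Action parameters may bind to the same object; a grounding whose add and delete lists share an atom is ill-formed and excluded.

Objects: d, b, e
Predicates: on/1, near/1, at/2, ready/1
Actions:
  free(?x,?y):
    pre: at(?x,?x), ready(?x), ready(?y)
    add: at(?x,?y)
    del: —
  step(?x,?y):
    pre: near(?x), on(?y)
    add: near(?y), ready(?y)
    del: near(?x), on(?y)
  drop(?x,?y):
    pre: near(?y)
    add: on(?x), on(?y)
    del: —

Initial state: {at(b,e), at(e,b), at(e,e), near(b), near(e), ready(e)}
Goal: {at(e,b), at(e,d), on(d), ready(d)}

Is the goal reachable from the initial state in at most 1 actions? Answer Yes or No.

No

1. drop(d,b)  →  {at(b,e), at(e,b), at(e,e), near(b), near(e), on(b), on(d), ready(e)}
2. step(b,d)  →  {at(b,e), at(e,b), at(e,e), near(d), near(e), on(b), ready(d), ready(e)}
3. free(e,d)  →  {at(b,e), at(e,b), at(e,d), at(e,e), near(d), near(e), on(b), ready(d), ready(e)}
4. drop(d,d)  →  {at(b,e), at(e,b), at(e,d), at(e,e), near(d), near(e), on(b), on(d), ready(d), ready(e)}
optimal plan length = 4; 4 > 1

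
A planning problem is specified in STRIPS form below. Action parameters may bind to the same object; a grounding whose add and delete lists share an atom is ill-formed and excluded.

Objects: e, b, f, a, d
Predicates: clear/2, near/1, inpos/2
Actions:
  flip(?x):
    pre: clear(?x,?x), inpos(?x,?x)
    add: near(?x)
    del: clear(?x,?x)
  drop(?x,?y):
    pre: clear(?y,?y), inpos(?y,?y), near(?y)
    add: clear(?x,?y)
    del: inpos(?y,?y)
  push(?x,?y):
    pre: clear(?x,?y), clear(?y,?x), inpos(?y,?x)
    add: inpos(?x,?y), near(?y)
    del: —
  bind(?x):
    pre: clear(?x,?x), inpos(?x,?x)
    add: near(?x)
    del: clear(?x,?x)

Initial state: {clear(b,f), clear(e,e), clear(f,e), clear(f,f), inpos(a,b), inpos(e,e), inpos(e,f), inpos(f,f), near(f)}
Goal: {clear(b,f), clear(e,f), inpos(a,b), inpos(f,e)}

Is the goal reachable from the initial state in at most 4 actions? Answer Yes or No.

Yes

1. drop(e,f)  →  {clear(b,f), clear(e,e), clear(e,f), clear(f,e), clear(f,f), inpos(a,b), inpos(e,e), inpos(e,f), near(f)}
2. push(f,e)  →  {clear(b,f), clear(e,e), clear(e,f), clear(f,e), clear(f,f), inpos(a,b), inpos(e,e), inpos(e,f), inpos(f,e), near(e), near(f)}
optimal plan length = 2; 2 ≤ 4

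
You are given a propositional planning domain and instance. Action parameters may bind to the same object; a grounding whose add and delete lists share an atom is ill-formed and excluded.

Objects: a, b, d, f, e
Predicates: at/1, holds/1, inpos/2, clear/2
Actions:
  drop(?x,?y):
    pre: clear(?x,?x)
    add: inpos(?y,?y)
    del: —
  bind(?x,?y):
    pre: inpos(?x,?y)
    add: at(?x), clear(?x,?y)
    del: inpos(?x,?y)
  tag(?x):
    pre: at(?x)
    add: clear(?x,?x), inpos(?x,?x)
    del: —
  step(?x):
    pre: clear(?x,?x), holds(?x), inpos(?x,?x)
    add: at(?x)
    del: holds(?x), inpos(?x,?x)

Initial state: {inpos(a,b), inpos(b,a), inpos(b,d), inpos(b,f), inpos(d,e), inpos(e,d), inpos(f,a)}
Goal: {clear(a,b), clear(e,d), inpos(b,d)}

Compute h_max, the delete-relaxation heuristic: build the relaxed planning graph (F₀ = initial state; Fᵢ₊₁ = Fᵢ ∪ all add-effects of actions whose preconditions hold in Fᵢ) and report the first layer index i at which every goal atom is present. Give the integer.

F0 = init (7 atoms)
F1 = F0 ∪ {at(a), at(b), at(d), at(e), at(f), clear(a,b), clear(b,a), clear(b,d), clear(b,f), clear(d,e), clear(e,d), clear(f,a)}  (19 atoms)
goal ⊆ F1  ⇒  h_max = 1

1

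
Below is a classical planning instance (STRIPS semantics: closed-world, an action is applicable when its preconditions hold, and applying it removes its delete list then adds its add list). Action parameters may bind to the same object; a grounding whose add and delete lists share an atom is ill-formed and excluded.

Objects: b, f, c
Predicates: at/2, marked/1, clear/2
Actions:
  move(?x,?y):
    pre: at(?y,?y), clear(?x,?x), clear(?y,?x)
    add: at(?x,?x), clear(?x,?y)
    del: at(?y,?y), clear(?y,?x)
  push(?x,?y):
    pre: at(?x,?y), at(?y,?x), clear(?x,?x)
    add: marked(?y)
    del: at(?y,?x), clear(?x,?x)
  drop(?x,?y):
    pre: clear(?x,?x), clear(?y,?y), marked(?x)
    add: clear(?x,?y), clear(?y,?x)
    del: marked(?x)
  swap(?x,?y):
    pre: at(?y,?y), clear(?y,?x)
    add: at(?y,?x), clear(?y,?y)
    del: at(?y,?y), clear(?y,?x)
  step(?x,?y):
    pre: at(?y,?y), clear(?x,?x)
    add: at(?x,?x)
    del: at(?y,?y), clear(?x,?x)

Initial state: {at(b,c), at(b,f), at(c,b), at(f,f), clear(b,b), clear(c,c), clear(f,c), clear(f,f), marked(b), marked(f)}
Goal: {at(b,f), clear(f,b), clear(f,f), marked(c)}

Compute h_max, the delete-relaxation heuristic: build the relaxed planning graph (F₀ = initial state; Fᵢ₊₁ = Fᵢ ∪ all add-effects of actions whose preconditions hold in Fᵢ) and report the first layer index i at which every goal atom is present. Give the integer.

1

F0 = init (10 atoms)
F1 = F0 ∪ {at(b,b), at(c,c), at(f,c), clear(b,c), clear(b,f), clear(c,b), clear(c,f), clear(f,b), marked(c)}  (19 atoms)
goal ⊆ F1  ⇒  h_max = 1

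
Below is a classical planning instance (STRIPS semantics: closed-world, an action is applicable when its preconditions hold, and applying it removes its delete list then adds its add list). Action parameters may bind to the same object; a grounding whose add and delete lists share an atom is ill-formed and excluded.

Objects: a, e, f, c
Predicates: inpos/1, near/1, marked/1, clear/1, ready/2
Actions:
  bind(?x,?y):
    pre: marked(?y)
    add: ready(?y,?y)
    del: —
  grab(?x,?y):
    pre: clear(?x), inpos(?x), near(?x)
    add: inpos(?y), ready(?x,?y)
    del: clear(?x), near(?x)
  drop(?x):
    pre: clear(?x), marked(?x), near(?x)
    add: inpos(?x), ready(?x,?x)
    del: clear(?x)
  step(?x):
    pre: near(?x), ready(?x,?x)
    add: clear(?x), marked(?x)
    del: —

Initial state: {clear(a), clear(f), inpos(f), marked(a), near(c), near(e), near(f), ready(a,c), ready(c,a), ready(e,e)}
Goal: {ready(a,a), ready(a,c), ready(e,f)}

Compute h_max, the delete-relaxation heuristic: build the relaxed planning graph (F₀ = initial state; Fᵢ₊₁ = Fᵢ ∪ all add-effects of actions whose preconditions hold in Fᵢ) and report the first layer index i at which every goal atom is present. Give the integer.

F0 = init (10 atoms)
F1 = F0 ∪ {clear(e), inpos(a), inpos(c), inpos(e), marked(e), ready(a,a), ready(f,a), ready(f,c), ready(f,e), ready(f,f)}  (20 atoms)
F2 = F1 ∪ {marked(f), ready(e,a), ready(e,c), ready(e,f)}  (24 atoms)
goal ⊆ F2  ⇒  h_max = 2

2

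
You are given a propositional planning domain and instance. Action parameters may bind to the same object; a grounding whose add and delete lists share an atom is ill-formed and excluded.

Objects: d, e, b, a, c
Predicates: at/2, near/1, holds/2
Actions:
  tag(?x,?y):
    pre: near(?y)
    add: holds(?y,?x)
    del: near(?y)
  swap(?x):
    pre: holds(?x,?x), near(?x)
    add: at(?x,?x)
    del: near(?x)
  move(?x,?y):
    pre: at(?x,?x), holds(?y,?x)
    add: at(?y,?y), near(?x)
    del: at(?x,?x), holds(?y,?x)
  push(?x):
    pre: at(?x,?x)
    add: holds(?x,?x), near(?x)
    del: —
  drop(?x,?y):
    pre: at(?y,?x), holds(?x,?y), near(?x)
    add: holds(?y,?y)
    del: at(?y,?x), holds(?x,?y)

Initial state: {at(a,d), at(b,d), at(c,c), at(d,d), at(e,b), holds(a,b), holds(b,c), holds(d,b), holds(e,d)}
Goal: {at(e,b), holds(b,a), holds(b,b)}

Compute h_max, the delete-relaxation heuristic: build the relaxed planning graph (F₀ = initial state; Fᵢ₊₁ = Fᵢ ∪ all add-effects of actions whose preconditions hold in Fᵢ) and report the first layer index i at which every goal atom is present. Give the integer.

F0 = init (9 atoms)
F1 = F0 ∪ {at(b,b), at(e,e), holds(c,c), holds(d,d), near(c), near(d)}  (15 atoms)
F2 = F1 ∪ {at(a,a), holds(b,b), holds(c,a), holds(c,b), holds(c,d), holds(c,e), holds(d,a), holds(d,c), holds(d,e), holds(e,e), near(b), near(e)}  (27 atoms)
F3 = F2 ∪ {holds(a,a), holds(b,a), holds(b,d), holds(b,e), holds(e,a), holds(e,b), holds(e,c), near(a)}  (35 atoms)
goal ⊆ F3  ⇒  h_max = 3

3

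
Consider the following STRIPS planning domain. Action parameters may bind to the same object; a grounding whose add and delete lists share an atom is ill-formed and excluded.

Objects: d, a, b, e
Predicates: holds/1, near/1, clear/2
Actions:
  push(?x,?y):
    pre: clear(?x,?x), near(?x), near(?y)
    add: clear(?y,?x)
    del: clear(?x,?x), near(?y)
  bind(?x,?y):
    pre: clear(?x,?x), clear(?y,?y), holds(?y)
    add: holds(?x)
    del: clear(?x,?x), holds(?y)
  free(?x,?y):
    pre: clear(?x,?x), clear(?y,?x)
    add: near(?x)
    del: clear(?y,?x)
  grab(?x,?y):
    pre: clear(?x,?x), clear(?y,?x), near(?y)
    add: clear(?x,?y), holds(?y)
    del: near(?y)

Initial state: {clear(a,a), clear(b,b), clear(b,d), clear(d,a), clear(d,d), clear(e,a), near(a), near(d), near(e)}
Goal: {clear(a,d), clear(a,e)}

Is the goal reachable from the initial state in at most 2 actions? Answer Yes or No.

1. push(d,a)  →  {clear(a,a), clear(a,d), clear(b,b), clear(b,d), clear(d,a), clear(e,a), near(d), near(e)}
2. grab(a,e)  →  {clear(a,a), clear(a,d), clear(a,e), clear(b,b), clear(b,d), clear(d,a), clear(e,a), holds(e), near(d)}
optimal plan length = 2; 2 ≤ 2

Yes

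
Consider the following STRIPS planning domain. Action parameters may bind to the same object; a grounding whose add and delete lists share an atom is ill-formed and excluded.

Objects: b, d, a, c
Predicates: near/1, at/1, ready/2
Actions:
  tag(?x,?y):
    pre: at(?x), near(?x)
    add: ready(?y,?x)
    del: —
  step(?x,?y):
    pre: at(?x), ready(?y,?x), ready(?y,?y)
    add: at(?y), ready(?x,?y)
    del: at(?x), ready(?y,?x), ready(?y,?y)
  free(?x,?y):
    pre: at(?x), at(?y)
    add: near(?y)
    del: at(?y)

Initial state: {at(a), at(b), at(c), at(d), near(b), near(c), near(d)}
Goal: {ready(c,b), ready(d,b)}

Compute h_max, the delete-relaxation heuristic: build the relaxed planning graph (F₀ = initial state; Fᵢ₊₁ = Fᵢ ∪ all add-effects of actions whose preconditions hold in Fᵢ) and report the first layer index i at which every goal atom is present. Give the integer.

F0 = init (7 atoms)
F1 = F0 ∪ {near(a), ready(a,b), ready(a,c), ready(a,d), ready(b,b), ready(b,c), ready(b,d), ready(c,b), ready(c,c), ready(c,d), ready(d,b), ready(d,c), ready(d,d)}  (20 atoms)
goal ⊆ F1  ⇒  h_max = 1

1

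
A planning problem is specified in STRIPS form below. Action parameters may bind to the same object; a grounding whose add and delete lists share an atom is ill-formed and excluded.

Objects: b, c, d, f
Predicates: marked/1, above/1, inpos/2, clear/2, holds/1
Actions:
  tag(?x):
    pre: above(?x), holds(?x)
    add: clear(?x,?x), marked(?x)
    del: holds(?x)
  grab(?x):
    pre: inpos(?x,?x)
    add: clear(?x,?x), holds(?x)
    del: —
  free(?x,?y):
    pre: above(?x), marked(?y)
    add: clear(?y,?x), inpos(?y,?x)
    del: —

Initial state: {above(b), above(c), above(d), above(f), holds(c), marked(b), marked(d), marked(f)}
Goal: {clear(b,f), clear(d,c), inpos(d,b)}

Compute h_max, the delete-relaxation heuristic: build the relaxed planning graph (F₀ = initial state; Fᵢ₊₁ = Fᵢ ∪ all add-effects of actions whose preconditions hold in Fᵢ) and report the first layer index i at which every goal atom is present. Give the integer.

1

F0 = init (8 atoms)
F1 = F0 ∪ {clear(b,b), clear(b,c), clear(b,d), clear(b,f), clear(c,c), clear(d,b), clear(d,c), clear(d,d), clear(d,f), clear(f,b), clear(f,c), clear(f,d), clear(f,f), inpos(b,b), inpos(b,c), inpos(b,d), inpos(b,f), inpos(d,b), inpos(d,c), inpos(d,d), inpos(d,f), inpos(f,b), inpos(f,c), inpos(f,d), inpos(f,f), marked(c)}  (34 atoms)
goal ⊆ F1  ⇒  h_max = 1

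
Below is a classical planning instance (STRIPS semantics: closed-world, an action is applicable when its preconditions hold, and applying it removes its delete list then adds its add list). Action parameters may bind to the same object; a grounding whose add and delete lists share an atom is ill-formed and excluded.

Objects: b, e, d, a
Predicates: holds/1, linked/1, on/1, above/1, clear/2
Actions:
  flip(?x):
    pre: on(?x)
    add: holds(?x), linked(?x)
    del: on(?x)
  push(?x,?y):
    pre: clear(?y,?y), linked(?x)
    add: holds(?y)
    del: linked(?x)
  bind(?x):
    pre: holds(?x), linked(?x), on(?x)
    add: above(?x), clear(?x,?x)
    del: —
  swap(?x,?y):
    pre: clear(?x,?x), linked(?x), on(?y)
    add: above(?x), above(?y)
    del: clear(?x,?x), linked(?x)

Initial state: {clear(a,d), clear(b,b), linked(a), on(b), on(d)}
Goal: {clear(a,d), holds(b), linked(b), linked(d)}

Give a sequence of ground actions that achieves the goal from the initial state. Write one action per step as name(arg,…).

flip(b); flip(d)

1. flip(b)  →  {clear(a,d), clear(b,b), holds(b), linked(a), linked(b), on(d)}
2. flip(d)  →  {clear(a,d), clear(b,b), holds(b), holds(d), linked(a), linked(b), linked(d)}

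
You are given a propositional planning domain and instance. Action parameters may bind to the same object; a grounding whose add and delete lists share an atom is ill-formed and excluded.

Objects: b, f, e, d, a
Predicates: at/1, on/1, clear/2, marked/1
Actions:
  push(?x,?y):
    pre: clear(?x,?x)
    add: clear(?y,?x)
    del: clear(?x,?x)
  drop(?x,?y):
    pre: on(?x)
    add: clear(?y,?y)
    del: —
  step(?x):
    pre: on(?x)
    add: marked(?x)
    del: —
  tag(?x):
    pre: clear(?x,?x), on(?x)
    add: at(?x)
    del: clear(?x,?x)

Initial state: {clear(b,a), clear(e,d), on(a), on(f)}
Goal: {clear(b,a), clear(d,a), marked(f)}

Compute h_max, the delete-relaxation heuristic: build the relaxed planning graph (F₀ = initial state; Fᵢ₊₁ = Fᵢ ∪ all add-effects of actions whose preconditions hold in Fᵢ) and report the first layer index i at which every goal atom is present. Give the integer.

F0 = init (4 atoms)
F1 = F0 ∪ {clear(a,a), clear(b,b), clear(d,d), clear(e,e), clear(f,f), marked(a), marked(f)}  (11 atoms)
F2 = F1 ∪ {at(a), at(f), clear(a,b), clear(a,d), clear(a,e), clear(a,f), clear(b,d), clear(b,e), clear(b,f), clear(d,a), clear(d,b), clear(d,e), clear(d,f), clear(e,a), clear(e,b), clear(e,f), clear(f,a), clear(f,b), clear(f,d), clear(f,e)}  (31 atoms)
goal ⊆ F2  ⇒  h_max = 2

2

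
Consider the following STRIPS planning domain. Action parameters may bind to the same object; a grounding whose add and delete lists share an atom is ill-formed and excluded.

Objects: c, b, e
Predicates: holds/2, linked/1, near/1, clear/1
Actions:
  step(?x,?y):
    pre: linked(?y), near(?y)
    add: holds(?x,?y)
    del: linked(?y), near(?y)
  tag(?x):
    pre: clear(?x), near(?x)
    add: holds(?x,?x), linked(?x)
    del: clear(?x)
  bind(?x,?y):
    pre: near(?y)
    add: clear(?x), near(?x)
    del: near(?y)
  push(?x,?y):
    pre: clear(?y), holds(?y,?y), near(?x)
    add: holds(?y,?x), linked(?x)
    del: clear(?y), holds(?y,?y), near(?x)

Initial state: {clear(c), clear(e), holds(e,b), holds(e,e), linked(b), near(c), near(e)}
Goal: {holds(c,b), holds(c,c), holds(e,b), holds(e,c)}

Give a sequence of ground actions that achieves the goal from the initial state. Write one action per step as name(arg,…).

1. tag(c)  →  {clear(e), holds(c,c), holds(e,b), holds(e,e), linked(b), linked(c), near(c), near(e)}
2. step(e,c)  →  {clear(e), holds(c,c), holds(e,b), holds(e,c), holds(e,e), linked(b), near(e)}
3. bind(b,e)  →  {clear(b), clear(e), holds(c,c), holds(e,b), holds(e,c), holds(e,e), linked(b), near(b)}
4. step(c,b)  →  {clear(b), clear(e), holds(c,b), holds(c,c), holds(e,b), holds(e,c), holds(e,e)}

tag(c); step(e,c); bind(b,e); step(c,b)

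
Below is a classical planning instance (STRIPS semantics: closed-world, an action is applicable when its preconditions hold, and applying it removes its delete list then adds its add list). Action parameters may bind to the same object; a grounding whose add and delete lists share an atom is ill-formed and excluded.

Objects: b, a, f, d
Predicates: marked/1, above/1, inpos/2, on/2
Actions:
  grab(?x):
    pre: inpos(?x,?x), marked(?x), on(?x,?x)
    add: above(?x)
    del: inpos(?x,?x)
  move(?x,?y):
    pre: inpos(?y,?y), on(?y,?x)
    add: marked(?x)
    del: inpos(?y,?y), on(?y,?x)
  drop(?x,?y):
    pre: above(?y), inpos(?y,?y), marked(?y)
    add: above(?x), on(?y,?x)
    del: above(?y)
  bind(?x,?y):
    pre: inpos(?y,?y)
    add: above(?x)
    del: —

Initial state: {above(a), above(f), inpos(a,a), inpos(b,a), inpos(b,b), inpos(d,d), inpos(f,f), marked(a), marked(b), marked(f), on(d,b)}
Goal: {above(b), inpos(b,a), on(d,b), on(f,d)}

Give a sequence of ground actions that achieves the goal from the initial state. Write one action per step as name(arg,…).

1. drop(b,a)  →  {above(b), above(f), inpos(a,a), inpos(b,a), inpos(b,b), inpos(d,d), inpos(f,f), marked(a), marked(b), marked(f), on(a,b), on(d,b)}
2. drop(d,f)  →  {above(b), above(d), inpos(a,a), inpos(b,a), inpos(b,b), inpos(d,d), inpos(f,f), marked(a), marked(b), marked(f), on(a,b), on(d,b), on(f,d)}

drop(b,a); drop(d,f)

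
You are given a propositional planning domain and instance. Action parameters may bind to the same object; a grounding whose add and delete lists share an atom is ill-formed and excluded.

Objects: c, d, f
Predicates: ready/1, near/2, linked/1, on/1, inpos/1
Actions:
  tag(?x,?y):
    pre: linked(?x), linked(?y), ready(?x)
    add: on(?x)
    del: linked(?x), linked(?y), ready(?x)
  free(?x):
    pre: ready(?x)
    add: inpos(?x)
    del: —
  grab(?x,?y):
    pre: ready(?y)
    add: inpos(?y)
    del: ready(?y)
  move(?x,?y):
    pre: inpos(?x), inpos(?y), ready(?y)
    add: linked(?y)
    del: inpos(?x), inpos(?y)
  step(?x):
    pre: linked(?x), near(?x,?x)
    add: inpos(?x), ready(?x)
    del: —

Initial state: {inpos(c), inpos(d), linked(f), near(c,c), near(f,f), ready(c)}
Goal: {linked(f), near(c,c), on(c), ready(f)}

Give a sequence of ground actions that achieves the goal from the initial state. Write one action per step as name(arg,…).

move(c,c); tag(c,c); step(f)

1. move(c,c)  →  {inpos(d), linked(c), linked(f), near(c,c), near(f,f), ready(c)}
2. tag(c,c)  →  {inpos(d), linked(f), near(c,c), near(f,f), on(c)}
3. step(f)  →  {inpos(d), inpos(f), linked(f), near(c,c), near(f,f), on(c), ready(f)}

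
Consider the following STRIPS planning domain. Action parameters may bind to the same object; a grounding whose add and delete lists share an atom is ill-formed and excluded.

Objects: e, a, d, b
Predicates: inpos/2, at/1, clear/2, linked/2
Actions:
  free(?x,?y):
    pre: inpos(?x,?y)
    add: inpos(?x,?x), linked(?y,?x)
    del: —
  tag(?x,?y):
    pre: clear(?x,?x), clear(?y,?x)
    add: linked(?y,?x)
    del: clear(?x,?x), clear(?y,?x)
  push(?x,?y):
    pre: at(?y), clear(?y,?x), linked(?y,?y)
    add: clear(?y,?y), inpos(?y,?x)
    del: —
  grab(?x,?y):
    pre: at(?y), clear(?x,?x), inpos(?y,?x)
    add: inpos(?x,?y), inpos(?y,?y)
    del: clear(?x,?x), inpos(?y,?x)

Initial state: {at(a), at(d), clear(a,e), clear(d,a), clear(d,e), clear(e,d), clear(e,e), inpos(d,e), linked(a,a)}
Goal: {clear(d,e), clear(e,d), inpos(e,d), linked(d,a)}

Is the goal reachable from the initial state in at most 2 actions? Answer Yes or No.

No

1. push(e,a)  →  {at(a), at(d), clear(a,a), clear(a,e), clear(d,a), clear(d,e), clear(e,d), clear(e,e), inpos(a,e), inpos(d,e), linked(a,a)}
2. tag(a,d)  →  {at(a), at(d), clear(a,e), clear(d,e), clear(e,d), clear(e,e), inpos(a,e), inpos(d,e), linked(a,a), linked(d,a)}
3. grab(e,d)  →  {at(a), at(d), clear(a,e), clear(d,e), clear(e,d), inpos(a,e), inpos(d,d), inpos(e,d), linked(a,a), linked(d,a)}
optimal plan length = 3; 3 > 2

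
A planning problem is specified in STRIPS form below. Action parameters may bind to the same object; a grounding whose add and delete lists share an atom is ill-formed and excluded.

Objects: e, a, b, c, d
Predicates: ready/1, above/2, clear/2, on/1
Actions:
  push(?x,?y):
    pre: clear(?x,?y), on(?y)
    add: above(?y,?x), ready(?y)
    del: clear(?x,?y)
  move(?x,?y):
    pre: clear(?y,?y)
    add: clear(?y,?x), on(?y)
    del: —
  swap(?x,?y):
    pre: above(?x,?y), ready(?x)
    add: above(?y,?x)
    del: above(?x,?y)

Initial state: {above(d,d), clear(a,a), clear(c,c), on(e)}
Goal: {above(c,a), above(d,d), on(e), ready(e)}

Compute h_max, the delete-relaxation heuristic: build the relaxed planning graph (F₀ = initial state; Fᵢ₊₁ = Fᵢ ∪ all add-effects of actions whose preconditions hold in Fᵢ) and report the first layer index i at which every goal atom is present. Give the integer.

2

F0 = init (4 atoms)
F1 = F0 ∪ {clear(a,b), clear(a,c), clear(a,d), clear(a,e), clear(c,a), clear(c,b), clear(c,d), clear(c,e), on(a), on(c)}  (14 atoms)
F2 = F1 ∪ {above(a,a), above(a,c), above(c,a), above(c,c), above(e,a), above(e,c), ready(a), ready(c), ready(e)}  (23 atoms)
goal ⊆ F2  ⇒  h_max = 2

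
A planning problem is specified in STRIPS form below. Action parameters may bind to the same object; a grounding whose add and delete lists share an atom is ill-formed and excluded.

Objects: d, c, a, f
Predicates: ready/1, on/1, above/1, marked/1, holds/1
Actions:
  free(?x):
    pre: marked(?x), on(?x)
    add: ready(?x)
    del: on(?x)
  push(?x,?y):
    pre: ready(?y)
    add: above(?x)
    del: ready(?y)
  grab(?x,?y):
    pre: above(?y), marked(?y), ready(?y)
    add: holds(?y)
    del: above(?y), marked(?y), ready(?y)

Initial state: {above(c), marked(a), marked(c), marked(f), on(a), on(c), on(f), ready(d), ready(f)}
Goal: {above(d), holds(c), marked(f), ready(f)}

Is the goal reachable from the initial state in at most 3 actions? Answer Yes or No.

1. free(c)  →  {above(c), marked(a), marked(c), marked(f), on(a), on(f), ready(c), ready(d), ready(f)}
2. push(d,d)  →  {above(c), above(d), marked(a), marked(c), marked(f), on(a), on(f), ready(c), ready(f)}
3. grab(d,c)  →  {above(d), holds(c), marked(a), marked(f), on(a), on(f), ready(f)}
optimal plan length = 3; 3 ≤ 3

Yes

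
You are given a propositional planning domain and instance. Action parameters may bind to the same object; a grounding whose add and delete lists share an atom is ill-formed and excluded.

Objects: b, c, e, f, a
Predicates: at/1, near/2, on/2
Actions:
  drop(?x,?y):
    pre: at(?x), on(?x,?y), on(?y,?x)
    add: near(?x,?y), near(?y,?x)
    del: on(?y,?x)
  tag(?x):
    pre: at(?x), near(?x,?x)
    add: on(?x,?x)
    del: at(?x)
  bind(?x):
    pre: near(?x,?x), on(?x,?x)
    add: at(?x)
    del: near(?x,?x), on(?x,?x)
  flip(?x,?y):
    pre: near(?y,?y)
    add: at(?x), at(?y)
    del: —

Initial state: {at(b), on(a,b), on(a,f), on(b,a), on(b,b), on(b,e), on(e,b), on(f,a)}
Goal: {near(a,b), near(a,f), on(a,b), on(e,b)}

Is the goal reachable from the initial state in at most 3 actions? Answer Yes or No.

1. drop(b,b)  →  {at(b), near(b,b), on(a,b), on(a,f), on(b,a), on(b,e), on(e,b), on(f,a)}
2. flip(a,b)  →  {at(a), at(b), near(b,b), on(a,b), on(a,f), on(b,a), on(b,e), on(e,b), on(f,a)}
3. drop(a,b)  →  {at(a), at(b), near(a,b), near(b,a), near(b,b), on(a,b), on(a,f), on(b,e), on(e,b), on(f,a)}
4. drop(a,f)  →  {at(a), at(b), near(a,b), near(a,f), near(b,a), near(b,b), near(f,a), on(a,b), on(a,f), on(b,e), on(e,b)}
optimal plan length = 4; 4 > 3

No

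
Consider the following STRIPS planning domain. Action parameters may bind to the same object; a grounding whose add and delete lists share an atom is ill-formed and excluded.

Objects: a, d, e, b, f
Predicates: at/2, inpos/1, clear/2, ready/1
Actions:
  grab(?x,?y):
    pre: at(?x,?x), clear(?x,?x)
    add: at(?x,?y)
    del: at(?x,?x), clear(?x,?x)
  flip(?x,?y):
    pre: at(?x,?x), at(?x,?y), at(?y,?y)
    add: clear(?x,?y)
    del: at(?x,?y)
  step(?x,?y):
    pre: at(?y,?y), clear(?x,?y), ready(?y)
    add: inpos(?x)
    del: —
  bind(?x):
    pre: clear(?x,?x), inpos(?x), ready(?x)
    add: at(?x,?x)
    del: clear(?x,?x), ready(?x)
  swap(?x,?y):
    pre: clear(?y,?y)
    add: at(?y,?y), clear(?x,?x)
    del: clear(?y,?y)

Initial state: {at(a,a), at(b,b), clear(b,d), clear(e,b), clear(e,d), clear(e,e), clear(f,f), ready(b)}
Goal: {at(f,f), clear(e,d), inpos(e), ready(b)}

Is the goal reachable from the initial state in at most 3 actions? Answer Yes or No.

Yes

1. step(e,b)  →  {at(a,a), at(b,b), clear(b,d), clear(e,b), clear(e,d), clear(e,e), clear(f,f), inpos(e), ready(b)}
2. swap(a,f)  →  {at(a,a), at(b,b), at(f,f), clear(a,a), clear(b,d), clear(e,b), clear(e,d), clear(e,e), inpos(e), ready(b)}
optimal plan length = 2; 2 ≤ 3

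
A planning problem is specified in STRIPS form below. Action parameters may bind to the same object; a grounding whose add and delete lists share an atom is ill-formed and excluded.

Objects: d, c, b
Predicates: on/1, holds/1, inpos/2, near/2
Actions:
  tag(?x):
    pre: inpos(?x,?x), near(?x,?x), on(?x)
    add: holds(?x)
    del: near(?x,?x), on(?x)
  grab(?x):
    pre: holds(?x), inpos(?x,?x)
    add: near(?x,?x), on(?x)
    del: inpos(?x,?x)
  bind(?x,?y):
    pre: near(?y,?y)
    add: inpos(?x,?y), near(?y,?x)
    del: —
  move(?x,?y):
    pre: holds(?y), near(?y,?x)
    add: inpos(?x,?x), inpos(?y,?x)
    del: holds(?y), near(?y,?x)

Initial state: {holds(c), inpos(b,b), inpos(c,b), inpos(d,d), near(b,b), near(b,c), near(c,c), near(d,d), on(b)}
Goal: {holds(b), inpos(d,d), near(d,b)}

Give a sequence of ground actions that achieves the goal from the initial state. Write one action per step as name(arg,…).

1. tag(b)  →  {holds(b), holds(c), inpos(b,b), inpos(c,b), inpos(d,d), near(b,c), near(c,c), near(d,d)}
2. bind(b,d)  →  {holds(b), holds(c), inpos(b,b), inpos(b,d), inpos(c,b), inpos(d,d), near(b,c), near(c,c), near(d,b), near(d,d)}

tag(b); bind(b,d)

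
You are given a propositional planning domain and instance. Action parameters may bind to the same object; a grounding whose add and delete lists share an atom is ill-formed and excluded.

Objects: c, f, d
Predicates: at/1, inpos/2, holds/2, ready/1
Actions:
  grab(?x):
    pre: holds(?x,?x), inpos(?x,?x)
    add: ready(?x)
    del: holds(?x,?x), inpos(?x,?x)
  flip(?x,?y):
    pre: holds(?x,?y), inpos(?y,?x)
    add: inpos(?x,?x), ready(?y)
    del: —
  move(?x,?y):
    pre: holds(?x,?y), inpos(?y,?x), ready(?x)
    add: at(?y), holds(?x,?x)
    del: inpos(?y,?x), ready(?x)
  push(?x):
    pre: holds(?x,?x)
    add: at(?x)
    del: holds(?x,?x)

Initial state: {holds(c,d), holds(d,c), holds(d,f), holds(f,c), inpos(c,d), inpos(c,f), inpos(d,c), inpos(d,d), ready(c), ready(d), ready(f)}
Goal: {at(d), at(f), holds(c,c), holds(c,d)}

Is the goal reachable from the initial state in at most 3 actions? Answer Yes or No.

Yes

1. move(c,d)  →  {at(d), holds(c,c), holds(c,d), holds(d,c), holds(d,f), holds(f,c), inpos(c,d), inpos(c,f), inpos(d,d), ready(d), ready(f)}
2. move(f,c)  →  {at(c), at(d), holds(c,c), holds(c,d), holds(d,c), holds(d,f), holds(f,c), holds(f,f), inpos(c,d), inpos(d,d), ready(d)}
3. push(f)  →  {at(c), at(d), at(f), holds(c,c), holds(c,d), holds(d,c), holds(d,f), holds(f,c), inpos(c,d), inpos(d,d), ready(d)}
optimal plan length = 3; 3 ≤ 3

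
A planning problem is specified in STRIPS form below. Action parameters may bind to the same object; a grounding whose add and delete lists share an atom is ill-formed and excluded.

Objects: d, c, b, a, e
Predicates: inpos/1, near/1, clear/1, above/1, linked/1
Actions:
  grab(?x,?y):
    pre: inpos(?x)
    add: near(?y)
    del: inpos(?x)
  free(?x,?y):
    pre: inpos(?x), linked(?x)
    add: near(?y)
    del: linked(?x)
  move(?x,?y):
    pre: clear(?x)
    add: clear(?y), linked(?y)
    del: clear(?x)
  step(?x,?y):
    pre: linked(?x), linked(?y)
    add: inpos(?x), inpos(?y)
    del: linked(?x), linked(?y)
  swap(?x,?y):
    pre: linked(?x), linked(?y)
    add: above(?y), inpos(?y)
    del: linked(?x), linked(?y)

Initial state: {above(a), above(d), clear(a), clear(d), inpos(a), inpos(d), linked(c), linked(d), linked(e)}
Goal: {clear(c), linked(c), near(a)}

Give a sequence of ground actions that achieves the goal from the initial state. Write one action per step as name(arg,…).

grab(d,a); move(d,c)

1. grab(d,a)  →  {above(a), above(d), clear(a), clear(d), inpos(a), linked(c), linked(d), linked(e), near(a)}
2. move(d,c)  →  {above(a), above(d), clear(a), clear(c), inpos(a), linked(c), linked(d), linked(e), near(a)}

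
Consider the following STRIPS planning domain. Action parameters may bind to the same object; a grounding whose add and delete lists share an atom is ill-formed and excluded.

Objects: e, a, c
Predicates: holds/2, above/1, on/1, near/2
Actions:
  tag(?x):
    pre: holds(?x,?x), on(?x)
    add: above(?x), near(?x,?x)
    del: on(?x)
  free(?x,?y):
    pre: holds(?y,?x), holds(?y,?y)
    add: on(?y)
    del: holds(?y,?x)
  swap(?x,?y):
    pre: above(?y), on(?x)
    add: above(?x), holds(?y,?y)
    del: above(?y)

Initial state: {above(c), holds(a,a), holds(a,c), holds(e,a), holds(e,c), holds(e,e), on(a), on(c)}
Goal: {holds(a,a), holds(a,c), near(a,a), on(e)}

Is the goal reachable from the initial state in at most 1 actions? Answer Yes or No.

1. tag(a)  →  {above(a), above(c), holds(a,a), holds(a,c), holds(e,a), holds(e,c), holds(e,e), near(a,a), on(c)}
2. free(e,e)  →  {above(a), above(c), holds(a,a), holds(a,c), holds(e,a), holds(e,c), near(a,a), on(c), on(e)}
optimal plan length = 2; 2 > 1

No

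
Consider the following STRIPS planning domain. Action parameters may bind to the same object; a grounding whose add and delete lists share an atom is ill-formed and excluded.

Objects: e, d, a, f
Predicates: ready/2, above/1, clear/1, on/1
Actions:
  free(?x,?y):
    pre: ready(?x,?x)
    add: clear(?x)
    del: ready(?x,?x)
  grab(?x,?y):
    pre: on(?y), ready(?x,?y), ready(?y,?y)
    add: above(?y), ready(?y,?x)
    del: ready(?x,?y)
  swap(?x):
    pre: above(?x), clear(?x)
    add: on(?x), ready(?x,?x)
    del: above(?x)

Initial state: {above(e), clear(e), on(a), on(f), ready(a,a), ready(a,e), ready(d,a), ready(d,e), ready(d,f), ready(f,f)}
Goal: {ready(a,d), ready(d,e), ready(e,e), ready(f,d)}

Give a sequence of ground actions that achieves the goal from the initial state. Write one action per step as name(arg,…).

grab(d,a); grab(d,f); swap(e)

1. grab(d,a)  →  {above(a), above(e), clear(e), on(a), on(f), ready(a,a), ready(a,d), ready(a,e), ready(d,e), ready(d,f), ready(f,f)}
2. grab(d,f)  →  {above(a), above(e), above(f), clear(e), on(a), on(f), ready(a,a), ready(a,d), ready(a,e), ready(d,e), ready(f,d), ready(f,f)}
3. swap(e)  →  {above(a), above(f), clear(e), on(a), on(e), on(f), ready(a,a), ready(a,d), ready(a,e), ready(d,e), ready(e,e), ready(f,d), ready(f,f)}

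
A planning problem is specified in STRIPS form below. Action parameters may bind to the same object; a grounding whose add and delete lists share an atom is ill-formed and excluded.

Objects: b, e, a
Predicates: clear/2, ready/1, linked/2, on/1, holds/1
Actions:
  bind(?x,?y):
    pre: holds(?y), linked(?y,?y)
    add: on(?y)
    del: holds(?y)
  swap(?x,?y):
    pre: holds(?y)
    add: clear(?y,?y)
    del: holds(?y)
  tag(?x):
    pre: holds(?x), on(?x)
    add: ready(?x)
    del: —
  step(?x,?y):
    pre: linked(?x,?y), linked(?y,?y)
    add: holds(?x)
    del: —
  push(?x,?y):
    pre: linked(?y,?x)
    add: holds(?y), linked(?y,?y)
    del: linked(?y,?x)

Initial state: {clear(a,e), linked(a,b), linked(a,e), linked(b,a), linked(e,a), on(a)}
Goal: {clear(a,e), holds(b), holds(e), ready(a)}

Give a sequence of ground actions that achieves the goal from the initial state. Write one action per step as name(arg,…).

push(b,a); tag(a); step(b,a); step(e,a)

1. push(b,a)  →  {clear(a,e), holds(a), linked(a,a), linked(a,e), linked(b,a), linked(e,a), on(a)}
2. tag(a)  →  {clear(a,e), holds(a), linked(a,a), linked(a,e), linked(b,a), linked(e,a), on(a), ready(a)}
3. step(b,a)  →  {clear(a,e), holds(a), holds(b), linked(a,a), linked(a,e), linked(b,a), linked(e,a), on(a), ready(a)}
4. step(e,a)  →  {clear(a,e), holds(a), holds(b), holds(e), linked(a,a), linked(a,e), linked(b,a), linked(e,a), on(a), ready(a)}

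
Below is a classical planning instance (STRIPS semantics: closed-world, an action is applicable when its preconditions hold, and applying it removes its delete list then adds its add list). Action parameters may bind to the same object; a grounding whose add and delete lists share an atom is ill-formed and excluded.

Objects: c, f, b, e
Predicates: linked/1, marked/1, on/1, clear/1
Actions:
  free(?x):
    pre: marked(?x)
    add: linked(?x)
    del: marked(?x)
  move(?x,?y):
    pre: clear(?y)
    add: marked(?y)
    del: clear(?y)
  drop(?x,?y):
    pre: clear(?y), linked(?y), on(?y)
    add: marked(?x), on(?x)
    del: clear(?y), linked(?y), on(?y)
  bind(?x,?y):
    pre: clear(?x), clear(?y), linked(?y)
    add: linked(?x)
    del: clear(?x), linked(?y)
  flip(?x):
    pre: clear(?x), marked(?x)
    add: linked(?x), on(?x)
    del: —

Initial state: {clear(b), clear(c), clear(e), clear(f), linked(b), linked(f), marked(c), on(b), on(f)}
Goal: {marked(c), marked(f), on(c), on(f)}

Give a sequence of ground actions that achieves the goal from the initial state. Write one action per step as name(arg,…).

move(c,f); drop(c,b)

1. move(c,f)  →  {clear(b), clear(c), clear(e), linked(b), linked(f), marked(c), marked(f), on(b), on(f)}
2. drop(c,b)  →  {clear(c), clear(e), linked(f), marked(c), marked(f), on(c), on(f)}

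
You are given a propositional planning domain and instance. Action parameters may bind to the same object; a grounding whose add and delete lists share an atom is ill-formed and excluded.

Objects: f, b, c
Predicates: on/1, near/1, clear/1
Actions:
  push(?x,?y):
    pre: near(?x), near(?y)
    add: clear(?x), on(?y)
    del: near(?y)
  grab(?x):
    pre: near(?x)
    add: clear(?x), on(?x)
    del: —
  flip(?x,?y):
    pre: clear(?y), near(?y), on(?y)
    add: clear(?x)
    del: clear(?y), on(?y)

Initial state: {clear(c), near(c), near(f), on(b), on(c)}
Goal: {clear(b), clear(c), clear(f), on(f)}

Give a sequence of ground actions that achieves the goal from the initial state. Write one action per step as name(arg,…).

push(f,f); flip(b,c); push(c,c)

1. push(f,f)  →  {clear(c), clear(f), near(c), on(b), on(c), on(f)}
2. flip(b,c)  →  {clear(b), clear(f), near(c), on(b), on(f)}
3. push(c,c)  →  {clear(b), clear(c), clear(f), on(b), on(c), on(f)}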